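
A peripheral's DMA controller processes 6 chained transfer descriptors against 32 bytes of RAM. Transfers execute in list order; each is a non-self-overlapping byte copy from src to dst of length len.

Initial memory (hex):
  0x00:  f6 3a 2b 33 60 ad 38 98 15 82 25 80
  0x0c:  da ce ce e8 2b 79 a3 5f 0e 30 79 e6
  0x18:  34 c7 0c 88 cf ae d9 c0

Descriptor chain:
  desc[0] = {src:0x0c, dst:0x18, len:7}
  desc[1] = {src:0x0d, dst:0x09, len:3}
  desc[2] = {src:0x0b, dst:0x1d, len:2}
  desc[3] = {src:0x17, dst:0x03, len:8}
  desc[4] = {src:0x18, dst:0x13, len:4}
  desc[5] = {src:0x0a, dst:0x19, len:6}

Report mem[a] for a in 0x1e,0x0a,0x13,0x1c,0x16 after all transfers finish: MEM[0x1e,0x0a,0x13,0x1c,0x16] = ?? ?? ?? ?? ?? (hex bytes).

MEM[0x1e,0x0a,0x13,0x1c,0x16] = e8 da da ce e8

  after D0: wrote 7B at 0x18 = dacecee82b79a3
  after D1: wrote 3B at 0x09 = cecee8
  after D2: wrote 2B at 0x1d = e8da
  after D3: wrote 8B at 0x03 = e6dacecee82be8da
  after D4: wrote 4B at 0x13 = dacecee8
  after D5: wrote 6B at 0x19 = dae8dacecee8
query mem[0x1e]=0xe8, mem[0x0a]=0xda, mem[0x13]=0xda, mem[0x1c]=0xce, mem[0x16]=0xe8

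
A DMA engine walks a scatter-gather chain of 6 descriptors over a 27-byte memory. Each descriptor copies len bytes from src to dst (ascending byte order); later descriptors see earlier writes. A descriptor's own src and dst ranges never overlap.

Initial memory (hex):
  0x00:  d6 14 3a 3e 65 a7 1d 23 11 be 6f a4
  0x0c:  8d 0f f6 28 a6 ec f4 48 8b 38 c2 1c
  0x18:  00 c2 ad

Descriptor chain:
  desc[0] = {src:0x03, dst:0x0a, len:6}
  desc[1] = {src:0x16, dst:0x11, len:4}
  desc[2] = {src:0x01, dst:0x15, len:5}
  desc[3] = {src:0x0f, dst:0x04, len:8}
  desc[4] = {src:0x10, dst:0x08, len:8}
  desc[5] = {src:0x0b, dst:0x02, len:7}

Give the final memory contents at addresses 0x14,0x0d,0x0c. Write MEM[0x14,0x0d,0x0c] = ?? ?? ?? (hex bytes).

MEM[0x14,0x0d,0x0c] = c2 14 c2

D0: mem[0x0a..0x0f] <- [3e 65 a7 1d 23 11]
D1: mem[0x11..0x14] <- [c2 1c 00 c2]
D2: mem[0x15..0x19] <- [14 3a 3e 65 a7]
D3: mem[0x04..0x0b] <- [11 a6 c2 1c 00 c2 14 3a]
D4: mem[0x08..0x0f] <- [a6 c2 1c 00 c2 14 3a 3e]
D5: mem[0x02..0x08] <- [00 c2 14 3a 3e a6 c2]
query mem[0x14]=0xc2, mem[0x0d]=0x14, mem[0x0c]=0xc2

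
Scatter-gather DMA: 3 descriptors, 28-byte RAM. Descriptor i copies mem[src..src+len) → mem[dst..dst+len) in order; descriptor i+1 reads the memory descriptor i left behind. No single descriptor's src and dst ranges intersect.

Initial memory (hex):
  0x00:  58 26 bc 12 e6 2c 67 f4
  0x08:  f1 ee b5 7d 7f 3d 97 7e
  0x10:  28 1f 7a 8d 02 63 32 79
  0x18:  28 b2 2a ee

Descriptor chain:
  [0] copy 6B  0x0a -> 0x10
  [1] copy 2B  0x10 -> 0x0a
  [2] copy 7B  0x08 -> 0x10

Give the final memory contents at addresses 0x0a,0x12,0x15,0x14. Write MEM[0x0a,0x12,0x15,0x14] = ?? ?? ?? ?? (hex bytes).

#0 dst[0x10+6] := {0xb5,0x7d,0x7f,0x3d,0x97,0x7e}
#1 dst[0x0a+2] := {0xb5,0x7d}
#2 dst[0x10+7] := {0xf1,0xee,0xb5,0x7d,0x7f,0x3d,0x97}
query mem[0x0a]=0xb5, mem[0x12]=0xb5, mem[0x15]=0x3d, mem[0x14]=0x7f

MEM[0x0a,0x12,0x15,0x14] = b5 b5 3d 7f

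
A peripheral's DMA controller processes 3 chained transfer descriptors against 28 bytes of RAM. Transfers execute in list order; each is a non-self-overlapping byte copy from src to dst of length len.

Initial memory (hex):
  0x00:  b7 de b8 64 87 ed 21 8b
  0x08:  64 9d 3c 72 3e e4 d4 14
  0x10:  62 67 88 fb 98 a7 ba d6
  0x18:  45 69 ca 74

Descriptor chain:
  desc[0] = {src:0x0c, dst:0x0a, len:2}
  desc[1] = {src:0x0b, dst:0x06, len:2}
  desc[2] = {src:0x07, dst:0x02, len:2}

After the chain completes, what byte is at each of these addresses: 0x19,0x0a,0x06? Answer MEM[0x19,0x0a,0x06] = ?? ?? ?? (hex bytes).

MEM[0x19,0x0a,0x06] = 69 3e e4

#0 dst[0x0a+2] := {0x3e,0xe4}
#1 dst[0x06+2] := {0xe4,0x3e}
#2 dst[0x02+2] := {0x3e,0x64}
query mem[0x19]=0x69, mem[0x0a]=0x3e, mem[0x06]=0xe4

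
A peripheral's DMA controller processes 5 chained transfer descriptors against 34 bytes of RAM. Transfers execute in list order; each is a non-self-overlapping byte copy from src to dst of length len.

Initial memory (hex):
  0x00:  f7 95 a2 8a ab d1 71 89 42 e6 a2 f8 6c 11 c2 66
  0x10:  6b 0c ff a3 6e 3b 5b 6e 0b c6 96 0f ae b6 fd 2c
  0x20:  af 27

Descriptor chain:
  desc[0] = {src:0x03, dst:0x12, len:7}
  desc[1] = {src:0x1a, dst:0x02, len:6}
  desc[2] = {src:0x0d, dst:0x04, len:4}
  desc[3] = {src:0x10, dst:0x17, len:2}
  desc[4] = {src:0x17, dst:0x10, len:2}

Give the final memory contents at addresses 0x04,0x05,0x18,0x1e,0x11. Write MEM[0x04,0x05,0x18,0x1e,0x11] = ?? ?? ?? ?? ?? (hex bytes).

  after D0: wrote 7B at 0x12 = 8aabd1718942e6
  after D1: wrote 6B at 0x02 = 960faeb6fd2c
  after D2: wrote 4B at 0x04 = 11c2666b
  after D3: wrote 2B at 0x17 = 6b0c
  after D4: wrote 2B at 0x10 = 6b0c
query mem[0x04]=0x11, mem[0x05]=0xc2, mem[0x18]=0x0c, mem[0x1e]=0xfd, mem[0x11]=0x0c

MEM[0x04,0x05,0x18,0x1e,0x11] = 11 c2 0c fd 0c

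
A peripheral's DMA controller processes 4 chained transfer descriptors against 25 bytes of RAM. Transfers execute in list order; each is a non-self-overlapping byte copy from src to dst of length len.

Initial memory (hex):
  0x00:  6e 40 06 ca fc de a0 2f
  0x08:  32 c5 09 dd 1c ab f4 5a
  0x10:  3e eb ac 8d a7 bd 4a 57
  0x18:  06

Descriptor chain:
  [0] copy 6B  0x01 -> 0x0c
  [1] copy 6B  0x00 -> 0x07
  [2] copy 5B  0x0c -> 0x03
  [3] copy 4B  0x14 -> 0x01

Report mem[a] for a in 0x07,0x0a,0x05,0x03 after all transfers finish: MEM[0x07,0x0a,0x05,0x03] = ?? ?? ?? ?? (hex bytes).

MEM[0x07,0x0a,0x05,0x03] = de ca ca 4a

  after D0: wrote 6B at 0x0c = 4006cafcdea0
  after D1: wrote 6B at 0x07 = 6e4006cafcde
  after D2: wrote 5B at 0x03 = de06cafcde
  after D3: wrote 4B at 0x01 = a7bd4a57
query mem[0x07]=0xde, mem[0x0a]=0xca, mem[0x05]=0xca, mem[0x03]=0x4a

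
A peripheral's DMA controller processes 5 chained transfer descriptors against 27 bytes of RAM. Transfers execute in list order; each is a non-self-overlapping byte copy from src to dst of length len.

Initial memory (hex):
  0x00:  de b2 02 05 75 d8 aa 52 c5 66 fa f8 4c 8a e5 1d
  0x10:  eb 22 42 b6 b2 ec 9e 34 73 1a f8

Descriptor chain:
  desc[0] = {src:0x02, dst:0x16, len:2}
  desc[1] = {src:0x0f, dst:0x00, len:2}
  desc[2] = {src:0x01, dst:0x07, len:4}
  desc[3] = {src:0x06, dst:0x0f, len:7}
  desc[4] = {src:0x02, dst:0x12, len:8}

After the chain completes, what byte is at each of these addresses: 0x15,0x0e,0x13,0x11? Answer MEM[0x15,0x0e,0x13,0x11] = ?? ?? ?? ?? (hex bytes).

D0: mem[0x16..0x17] <- [02 05]
D1: mem[0x00..0x01] <- [1d eb]
D2: mem[0x07..0x0a] <- [eb 02 05 75]
D3: mem[0x0f..0x15] <- [aa eb 02 05 75 f8 4c]
D4: mem[0x12..0x19] <- [02 05 75 d8 aa eb 02 05]
query mem[0x15]=0xd8, mem[0x0e]=0xe5, mem[0x13]=0x05, mem[0x11]=0x02

MEM[0x15,0x0e,0x13,0x11] = d8 e5 05 02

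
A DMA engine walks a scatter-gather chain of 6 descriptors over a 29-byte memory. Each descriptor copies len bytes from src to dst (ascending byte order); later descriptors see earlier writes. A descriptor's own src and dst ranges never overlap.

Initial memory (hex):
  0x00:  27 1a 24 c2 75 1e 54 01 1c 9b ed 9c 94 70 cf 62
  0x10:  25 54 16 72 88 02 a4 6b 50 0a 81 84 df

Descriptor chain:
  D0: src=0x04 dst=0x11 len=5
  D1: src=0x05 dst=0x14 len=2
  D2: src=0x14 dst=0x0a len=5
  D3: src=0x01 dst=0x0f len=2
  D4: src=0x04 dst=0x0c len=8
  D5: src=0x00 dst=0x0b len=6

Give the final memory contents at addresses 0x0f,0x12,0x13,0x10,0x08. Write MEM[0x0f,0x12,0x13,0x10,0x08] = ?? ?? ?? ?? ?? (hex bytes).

#0 dst[0x11+5] := {0x75,0x1e,0x54,0x01,0x1c}
#1 dst[0x14+2] := {0x1e,0x54}
#2 dst[0x0a+5] := {0x1e,0x54,0xa4,0x6b,0x50}
#3 dst[0x0f+2] := {0x1a,0x24}
#4 dst[0x0c+8] := {0x75,0x1e,0x54,0x01,0x1c,0x9b,0x1e,0x54}
#5 dst[0x0b+6] := {0x27,0x1a,0x24,0xc2,0x75,0x1e}
query mem[0x0f]=0x75, mem[0x12]=0x1e, mem[0x13]=0x54, mem[0x10]=0x1e, mem[0x08]=0x1c

MEM[0x0f,0x12,0x13,0x10,0x08] = 75 1e 54 1e 1c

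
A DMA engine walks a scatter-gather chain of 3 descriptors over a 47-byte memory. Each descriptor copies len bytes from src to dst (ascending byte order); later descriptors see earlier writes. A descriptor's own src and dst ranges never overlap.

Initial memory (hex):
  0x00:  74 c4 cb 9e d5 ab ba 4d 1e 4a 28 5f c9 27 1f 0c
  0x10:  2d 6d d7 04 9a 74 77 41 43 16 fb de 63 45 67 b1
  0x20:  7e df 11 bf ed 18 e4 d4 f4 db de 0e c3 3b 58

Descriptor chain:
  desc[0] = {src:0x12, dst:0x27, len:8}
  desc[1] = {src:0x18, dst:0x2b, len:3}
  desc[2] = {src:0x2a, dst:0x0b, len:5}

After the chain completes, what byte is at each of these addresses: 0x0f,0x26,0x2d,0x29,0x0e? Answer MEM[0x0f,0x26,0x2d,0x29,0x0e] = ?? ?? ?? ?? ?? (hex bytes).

MEM[0x0f,0x26,0x2d,0x29,0x0e] = 16 e4 fb 9a fb

#0 dst[0x27+8] := {0xd7,0x04,0x9a,0x74,0x77,0x41,0x43,0x16}
#1 dst[0x2b+3] := {0x43,0x16,0xfb}
#2 dst[0x0b+5] := {0x74,0x43,0x16,0xfb,0x16}
query mem[0x0f]=0x16, mem[0x26]=0xe4, mem[0x2d]=0xfb, mem[0x29]=0x9a, mem[0x0e]=0xfb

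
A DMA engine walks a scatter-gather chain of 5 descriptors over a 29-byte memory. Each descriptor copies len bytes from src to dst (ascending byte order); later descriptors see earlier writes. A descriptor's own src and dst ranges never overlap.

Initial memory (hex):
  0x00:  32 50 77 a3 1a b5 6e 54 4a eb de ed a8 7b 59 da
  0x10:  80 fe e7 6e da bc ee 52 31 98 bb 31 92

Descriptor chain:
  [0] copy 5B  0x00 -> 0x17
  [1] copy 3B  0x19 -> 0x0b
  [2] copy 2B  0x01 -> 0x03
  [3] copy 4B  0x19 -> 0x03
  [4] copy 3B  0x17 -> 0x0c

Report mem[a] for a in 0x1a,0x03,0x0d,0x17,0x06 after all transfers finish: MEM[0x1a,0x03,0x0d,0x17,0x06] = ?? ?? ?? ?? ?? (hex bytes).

[0] 0x00->0x17 len=5 : 32 50 77 a3 1a
[1] 0x19->0x0b len=3 : 77 a3 1a
[2] 0x01->0x03 len=2 : 50 77
[3] 0x19->0x03 len=4 : 77 a3 1a 92
[4] 0x17->0x0c len=3 : 32 50 77
query mem[0x1a]=0xa3, mem[0x03]=0x77, mem[0x0d]=0x50, mem[0x17]=0x32, mem[0x06]=0x92

MEM[0x1a,0x03,0x0d,0x17,0x06] = a3 77 50 32 92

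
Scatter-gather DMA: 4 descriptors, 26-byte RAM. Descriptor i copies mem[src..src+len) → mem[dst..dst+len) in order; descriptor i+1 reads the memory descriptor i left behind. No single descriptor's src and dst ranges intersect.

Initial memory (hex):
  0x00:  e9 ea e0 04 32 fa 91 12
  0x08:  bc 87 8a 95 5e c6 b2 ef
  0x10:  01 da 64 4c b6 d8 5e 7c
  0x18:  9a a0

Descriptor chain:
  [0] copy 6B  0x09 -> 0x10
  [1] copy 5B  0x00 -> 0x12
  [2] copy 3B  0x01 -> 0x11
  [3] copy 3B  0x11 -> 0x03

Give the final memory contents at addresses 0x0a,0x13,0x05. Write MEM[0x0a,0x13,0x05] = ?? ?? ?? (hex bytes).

  after D0: wrote 6B at 0x10 = 878a955ec6b2
  after D1: wrote 5B at 0x12 = e9eae00432
  after D2: wrote 3B at 0x11 = eae004
  after D3: wrote 3B at 0x03 = eae004
query mem[0x0a]=0x8a, mem[0x13]=0x04, mem[0x05]=0x04

MEM[0x0a,0x13,0x05] = 8a 04 04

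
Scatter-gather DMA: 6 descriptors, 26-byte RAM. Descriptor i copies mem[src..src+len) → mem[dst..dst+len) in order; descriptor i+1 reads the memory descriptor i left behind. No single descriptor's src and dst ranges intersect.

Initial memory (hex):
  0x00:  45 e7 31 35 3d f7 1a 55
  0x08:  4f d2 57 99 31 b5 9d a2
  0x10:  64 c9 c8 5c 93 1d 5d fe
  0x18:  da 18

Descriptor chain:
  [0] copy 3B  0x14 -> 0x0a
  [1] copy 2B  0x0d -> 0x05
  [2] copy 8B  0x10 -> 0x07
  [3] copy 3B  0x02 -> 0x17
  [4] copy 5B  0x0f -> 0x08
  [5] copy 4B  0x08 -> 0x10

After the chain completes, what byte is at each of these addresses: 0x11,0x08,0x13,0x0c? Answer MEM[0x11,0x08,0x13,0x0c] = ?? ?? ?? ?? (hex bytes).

MEM[0x11,0x08,0x13,0x0c] = 64 a2 c8 5c

#0 dst[0x0a+3] := {0x93,0x1d,0x5d}
#1 dst[0x05+2] := {0xb5,0x9d}
#2 dst[0x07+8] := {0x64,0xc9,0xc8,0x5c,0x93,0x1d,0x5d,0xfe}
#3 dst[0x17+3] := {0x31,0x35,0x3d}
#4 dst[0x08+5] := {0xa2,0x64,0xc9,0xc8,0x5c}
#5 dst[0x10+4] := {0xa2,0x64,0xc9,0xc8}
query mem[0x11]=0x64, mem[0x08]=0xa2, mem[0x13]=0xc8, mem[0x0c]=0x5c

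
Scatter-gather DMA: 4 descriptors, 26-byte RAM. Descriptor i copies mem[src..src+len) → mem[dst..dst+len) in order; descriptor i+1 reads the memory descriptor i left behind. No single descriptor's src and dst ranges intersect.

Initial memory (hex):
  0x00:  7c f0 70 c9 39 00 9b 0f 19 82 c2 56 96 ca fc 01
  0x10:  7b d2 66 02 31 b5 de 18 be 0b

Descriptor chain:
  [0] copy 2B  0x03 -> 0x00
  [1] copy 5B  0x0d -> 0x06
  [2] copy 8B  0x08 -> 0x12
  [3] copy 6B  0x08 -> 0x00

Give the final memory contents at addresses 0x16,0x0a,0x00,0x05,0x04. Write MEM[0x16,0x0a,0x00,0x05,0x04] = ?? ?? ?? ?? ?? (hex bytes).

#0 dst[0x00+2] := {0xc9,0x39}
#1 dst[0x06+5] := {0xca,0xfc,0x01,0x7b,0xd2}
#2 dst[0x12+8] := {0x01,0x7b,0xd2,0x56,0x96,0xca,0xfc,0x01}
#3 dst[0x00+6] := {0x01,0x7b,0xd2,0x56,0x96,0xca}
query mem[0x16]=0x96, mem[0x0a]=0xd2, mem[0x00]=0x01, mem[0x05]=0xca, mem[0x04]=0x96

MEM[0x16,0x0a,0x00,0x05,0x04] = 96 d2 01 ca 96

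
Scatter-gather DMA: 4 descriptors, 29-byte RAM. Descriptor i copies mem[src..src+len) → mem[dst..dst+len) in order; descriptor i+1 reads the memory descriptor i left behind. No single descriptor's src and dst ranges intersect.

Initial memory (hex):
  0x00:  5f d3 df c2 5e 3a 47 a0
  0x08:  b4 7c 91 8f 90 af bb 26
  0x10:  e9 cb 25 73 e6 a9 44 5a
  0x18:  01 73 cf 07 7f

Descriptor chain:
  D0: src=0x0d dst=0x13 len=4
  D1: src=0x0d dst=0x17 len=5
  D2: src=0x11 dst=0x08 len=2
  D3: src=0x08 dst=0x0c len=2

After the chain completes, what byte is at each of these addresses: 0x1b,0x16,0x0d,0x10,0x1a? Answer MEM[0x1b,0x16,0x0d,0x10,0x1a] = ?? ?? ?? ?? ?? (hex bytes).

MEM[0x1b,0x16,0x0d,0x10,0x1a] = cb e9 25 e9 e9

  after D0: wrote 4B at 0x13 = afbb26e9
  after D1: wrote 5B at 0x17 = afbb26e9cb
  after D2: wrote 2B at 0x08 = cb25
  after D3: wrote 2B at 0x0c = cb25
query mem[0x1b]=0xcb, mem[0x16]=0xe9, mem[0x0d]=0x25, mem[0x10]=0xe9, mem[0x1a]=0xe9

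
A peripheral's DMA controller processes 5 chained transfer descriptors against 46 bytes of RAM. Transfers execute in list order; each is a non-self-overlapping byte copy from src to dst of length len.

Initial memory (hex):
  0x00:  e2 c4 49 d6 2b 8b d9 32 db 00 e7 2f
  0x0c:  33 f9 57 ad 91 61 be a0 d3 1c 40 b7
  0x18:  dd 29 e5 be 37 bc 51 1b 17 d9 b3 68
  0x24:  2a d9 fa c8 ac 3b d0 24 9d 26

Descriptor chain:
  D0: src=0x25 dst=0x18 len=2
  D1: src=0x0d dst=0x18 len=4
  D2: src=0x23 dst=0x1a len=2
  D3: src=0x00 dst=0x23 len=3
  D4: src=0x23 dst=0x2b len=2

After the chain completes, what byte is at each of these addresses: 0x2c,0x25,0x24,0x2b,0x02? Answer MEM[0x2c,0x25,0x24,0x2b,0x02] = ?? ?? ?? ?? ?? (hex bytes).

D0: mem[0x18..0x19] <- [d9 fa]
D1: mem[0x18..0x1b] <- [f9 57 ad 91]
D2: mem[0x1a..0x1b] <- [68 2a]
D3: mem[0x23..0x25] <- [e2 c4 49]
D4: mem[0x2b..0x2c] <- [e2 c4]
query mem[0x2c]=0xc4, mem[0x25]=0x49, mem[0x24]=0xc4, mem[0x2b]=0xe2, mem[0x02]=0x49

MEM[0x2c,0x25,0x24,0x2b,0x02] = c4 49 c4 e2 49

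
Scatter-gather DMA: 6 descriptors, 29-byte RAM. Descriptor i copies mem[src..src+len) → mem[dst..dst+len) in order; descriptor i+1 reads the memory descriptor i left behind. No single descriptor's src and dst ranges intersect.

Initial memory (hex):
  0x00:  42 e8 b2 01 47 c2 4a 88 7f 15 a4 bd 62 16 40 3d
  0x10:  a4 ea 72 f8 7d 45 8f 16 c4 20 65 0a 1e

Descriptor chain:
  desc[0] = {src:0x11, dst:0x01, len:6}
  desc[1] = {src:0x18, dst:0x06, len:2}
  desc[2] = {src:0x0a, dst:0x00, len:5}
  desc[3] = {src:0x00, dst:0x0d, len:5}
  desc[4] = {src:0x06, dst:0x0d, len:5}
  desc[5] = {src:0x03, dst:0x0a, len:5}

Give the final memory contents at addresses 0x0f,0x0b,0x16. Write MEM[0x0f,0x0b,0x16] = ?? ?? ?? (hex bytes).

MEM[0x0f,0x0b,0x16] = 7f 40 8f

[0] 0x11->0x01 len=6 : ea 72 f8 7d 45 8f
[1] 0x18->0x06 len=2 : c4 20
[2] 0x0a->0x00 len=5 : a4 bd 62 16 40
[3] 0x00->0x0d len=5 : a4 bd 62 16 40
[4] 0x06->0x0d len=5 : c4 20 7f 15 a4
[5] 0x03->0x0a len=5 : 16 40 45 c4 20
query mem[0x0f]=0x7f, mem[0x0b]=0x40, mem[0x16]=0x8f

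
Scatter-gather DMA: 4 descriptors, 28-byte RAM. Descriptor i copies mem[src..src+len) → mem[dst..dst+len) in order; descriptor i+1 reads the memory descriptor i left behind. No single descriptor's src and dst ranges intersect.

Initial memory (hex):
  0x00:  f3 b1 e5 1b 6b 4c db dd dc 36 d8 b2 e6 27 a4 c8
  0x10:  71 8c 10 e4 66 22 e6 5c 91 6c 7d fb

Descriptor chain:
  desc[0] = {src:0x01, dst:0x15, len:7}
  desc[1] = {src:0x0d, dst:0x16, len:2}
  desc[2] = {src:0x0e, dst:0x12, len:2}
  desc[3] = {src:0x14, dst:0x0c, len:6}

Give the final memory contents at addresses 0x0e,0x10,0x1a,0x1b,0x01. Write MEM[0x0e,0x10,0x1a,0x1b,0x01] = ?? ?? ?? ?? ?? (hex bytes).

MEM[0x0e,0x10,0x1a,0x1b,0x01] = 27 6b db dd b1

[0] 0x01->0x15 len=7 : b1 e5 1b 6b 4c db dd
[1] 0x0d->0x16 len=2 : 27 a4
[2] 0x0e->0x12 len=2 : a4 c8
[3] 0x14->0x0c len=6 : 66 b1 27 a4 6b 4c
query mem[0x0e]=0x27, mem[0x10]=0x6b, mem[0x1a]=0xdb, mem[0x1b]=0xdd, mem[0x01]=0xb1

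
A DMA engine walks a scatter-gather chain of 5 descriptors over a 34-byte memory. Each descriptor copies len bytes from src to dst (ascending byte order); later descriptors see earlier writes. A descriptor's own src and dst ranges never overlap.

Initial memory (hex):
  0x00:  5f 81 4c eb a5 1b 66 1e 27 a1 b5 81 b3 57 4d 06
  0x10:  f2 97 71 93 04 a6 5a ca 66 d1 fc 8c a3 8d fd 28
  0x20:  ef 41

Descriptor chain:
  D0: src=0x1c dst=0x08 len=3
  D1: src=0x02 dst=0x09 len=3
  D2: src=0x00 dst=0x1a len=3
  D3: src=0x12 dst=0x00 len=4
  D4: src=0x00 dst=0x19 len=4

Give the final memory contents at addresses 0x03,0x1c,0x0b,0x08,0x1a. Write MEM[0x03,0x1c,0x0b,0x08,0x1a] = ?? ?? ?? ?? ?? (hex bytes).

  after D0: wrote 3B at 0x08 = a38dfd
  after D1: wrote 3B at 0x09 = 4ceba5
  after D2: wrote 3B at 0x1a = 5f814c
  after D3: wrote 4B at 0x00 = 719304a6
  after D4: wrote 4B at 0x19 = 719304a6
query mem[0x03]=0xa6, mem[0x1c]=0xa6, mem[0x0b]=0xa5, mem[0x08]=0xa3, mem[0x1a]=0x93

MEM[0x03,0x1c,0x0b,0x08,0x1a] = a6 a6 a5 a3 93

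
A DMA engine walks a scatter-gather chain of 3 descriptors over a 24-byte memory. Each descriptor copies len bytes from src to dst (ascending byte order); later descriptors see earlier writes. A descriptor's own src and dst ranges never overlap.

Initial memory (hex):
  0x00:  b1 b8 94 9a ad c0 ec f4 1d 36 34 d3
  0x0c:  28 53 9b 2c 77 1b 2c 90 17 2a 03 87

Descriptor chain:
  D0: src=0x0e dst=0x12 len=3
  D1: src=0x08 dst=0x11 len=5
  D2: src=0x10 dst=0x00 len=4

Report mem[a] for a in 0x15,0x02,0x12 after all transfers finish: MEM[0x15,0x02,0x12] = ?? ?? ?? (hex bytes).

MEM[0x15,0x02,0x12] = 28 36 36

[0] 0x0e->0x12 len=3 : 9b 2c 77
[1] 0x08->0x11 len=5 : 1d 36 34 d3 28
[2] 0x10->0x00 len=4 : 77 1d 36 34
query mem[0x15]=0x28, mem[0x02]=0x36, mem[0x12]=0x36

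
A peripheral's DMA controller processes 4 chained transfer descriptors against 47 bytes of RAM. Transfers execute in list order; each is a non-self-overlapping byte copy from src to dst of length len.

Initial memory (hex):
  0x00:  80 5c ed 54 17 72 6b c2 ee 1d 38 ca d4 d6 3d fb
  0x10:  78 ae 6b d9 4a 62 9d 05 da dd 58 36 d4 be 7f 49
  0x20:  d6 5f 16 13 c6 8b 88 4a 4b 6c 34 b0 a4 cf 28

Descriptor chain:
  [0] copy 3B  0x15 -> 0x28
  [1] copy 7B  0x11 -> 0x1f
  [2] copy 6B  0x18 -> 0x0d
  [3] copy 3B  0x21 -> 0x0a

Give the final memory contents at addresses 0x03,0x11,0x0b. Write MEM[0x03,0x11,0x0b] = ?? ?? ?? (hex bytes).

MEM[0x03,0x11,0x0b] = 54 d4 4a

[0] 0x15->0x28 len=3 : 62 9d 05
[1] 0x11->0x1f len=7 : ae 6b d9 4a 62 9d 05
[2] 0x18->0x0d len=6 : da dd 58 36 d4 be
[3] 0x21->0x0a len=3 : d9 4a 62
query mem[0x03]=0x54, mem[0x11]=0xd4, mem[0x0b]=0x4a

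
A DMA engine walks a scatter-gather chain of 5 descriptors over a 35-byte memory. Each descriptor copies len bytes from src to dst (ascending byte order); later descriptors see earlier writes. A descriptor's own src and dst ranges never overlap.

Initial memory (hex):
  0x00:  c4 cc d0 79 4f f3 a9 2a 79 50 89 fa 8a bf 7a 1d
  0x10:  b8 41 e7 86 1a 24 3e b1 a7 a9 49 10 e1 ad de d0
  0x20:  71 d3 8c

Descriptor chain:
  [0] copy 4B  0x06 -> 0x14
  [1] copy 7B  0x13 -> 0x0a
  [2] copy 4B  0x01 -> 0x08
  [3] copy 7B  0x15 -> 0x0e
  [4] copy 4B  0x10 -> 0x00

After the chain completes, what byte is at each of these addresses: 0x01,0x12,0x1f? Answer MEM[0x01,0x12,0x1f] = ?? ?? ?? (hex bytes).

MEM[0x01,0x12,0x1f] = a7 a9 d0

[0] 0x06->0x14 len=4 : a9 2a 79 50
[1] 0x13->0x0a len=7 : 86 a9 2a 79 50 a7 a9
[2] 0x01->0x08 len=4 : cc d0 79 4f
[3] 0x15->0x0e len=7 : 2a 79 50 a7 a9 49 10
[4] 0x10->0x00 len=4 : 50 a7 a9 49
query mem[0x01]=0xa7, mem[0x12]=0xa9, mem[0x1f]=0xd0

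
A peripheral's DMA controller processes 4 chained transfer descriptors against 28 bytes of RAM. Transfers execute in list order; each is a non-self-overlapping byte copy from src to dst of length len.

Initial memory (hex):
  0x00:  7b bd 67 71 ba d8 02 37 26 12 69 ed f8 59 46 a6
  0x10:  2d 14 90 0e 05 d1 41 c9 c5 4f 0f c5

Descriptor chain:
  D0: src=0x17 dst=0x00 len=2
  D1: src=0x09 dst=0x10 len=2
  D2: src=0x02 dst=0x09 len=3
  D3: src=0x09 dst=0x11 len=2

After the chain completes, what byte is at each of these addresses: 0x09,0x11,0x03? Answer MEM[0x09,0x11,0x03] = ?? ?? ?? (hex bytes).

  after D0: wrote 2B at 0x00 = c9c5
  after D1: wrote 2B at 0x10 = 1269
  after D2: wrote 3B at 0x09 = 6771ba
  after D3: wrote 2B at 0x11 = 6771
query mem[0x09]=0x67, mem[0x11]=0x67, mem[0x03]=0x71

MEM[0x09,0x11,0x03] = 67 67 71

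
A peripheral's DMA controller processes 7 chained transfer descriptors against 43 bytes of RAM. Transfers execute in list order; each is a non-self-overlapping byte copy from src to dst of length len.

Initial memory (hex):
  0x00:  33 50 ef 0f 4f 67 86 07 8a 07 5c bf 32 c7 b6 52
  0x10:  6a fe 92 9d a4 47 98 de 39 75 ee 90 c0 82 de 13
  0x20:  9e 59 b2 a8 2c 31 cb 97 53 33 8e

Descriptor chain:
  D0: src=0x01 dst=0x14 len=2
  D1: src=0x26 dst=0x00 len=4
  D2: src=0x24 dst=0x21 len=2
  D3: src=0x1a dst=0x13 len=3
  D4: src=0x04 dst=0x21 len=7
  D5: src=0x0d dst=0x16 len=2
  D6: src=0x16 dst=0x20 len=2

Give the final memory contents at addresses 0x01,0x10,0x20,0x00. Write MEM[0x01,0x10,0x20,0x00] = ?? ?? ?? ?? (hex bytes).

MEM[0x01,0x10,0x20,0x00] = 97 6a c7 cb

[0] 0x01->0x14 len=2 : 50 ef
[1] 0x26->0x00 len=4 : cb 97 53 33
[2] 0x24->0x21 len=2 : 2c 31
[3] 0x1a->0x13 len=3 : ee 90 c0
[4] 0x04->0x21 len=7 : 4f 67 86 07 8a 07 5c
[5] 0x0d->0x16 len=2 : c7 b6
[6] 0x16->0x20 len=2 : c7 b6
query mem[0x01]=0x97, mem[0x10]=0x6a, mem[0x20]=0xc7, mem[0x00]=0xcb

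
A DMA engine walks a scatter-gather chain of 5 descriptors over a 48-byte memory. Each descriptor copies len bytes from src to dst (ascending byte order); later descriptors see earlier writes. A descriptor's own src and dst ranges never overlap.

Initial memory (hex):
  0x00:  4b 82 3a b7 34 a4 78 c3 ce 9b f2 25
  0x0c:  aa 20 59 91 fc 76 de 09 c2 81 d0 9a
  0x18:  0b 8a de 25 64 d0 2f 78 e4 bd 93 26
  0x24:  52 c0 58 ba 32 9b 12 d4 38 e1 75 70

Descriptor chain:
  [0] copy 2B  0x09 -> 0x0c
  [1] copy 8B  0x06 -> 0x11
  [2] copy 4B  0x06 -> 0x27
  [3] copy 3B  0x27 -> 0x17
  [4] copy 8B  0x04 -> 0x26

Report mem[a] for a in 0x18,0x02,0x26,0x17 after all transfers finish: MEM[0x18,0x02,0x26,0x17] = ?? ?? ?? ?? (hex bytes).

MEM[0x18,0x02,0x26,0x17] = c3 3a 34 78

D0: mem[0x0c..0x0d] <- [9b f2]
D1: mem[0x11..0x18] <- [78 c3 ce 9b f2 25 9b f2]
D2: mem[0x27..0x2a] <- [78 c3 ce 9b]
D3: mem[0x17..0x19] <- [78 c3 ce]
D4: mem[0x26..0x2d] <- [34 a4 78 c3 ce 9b f2 25]
query mem[0x18]=0xc3, mem[0x02]=0x3a, mem[0x26]=0x34, mem[0x17]=0x78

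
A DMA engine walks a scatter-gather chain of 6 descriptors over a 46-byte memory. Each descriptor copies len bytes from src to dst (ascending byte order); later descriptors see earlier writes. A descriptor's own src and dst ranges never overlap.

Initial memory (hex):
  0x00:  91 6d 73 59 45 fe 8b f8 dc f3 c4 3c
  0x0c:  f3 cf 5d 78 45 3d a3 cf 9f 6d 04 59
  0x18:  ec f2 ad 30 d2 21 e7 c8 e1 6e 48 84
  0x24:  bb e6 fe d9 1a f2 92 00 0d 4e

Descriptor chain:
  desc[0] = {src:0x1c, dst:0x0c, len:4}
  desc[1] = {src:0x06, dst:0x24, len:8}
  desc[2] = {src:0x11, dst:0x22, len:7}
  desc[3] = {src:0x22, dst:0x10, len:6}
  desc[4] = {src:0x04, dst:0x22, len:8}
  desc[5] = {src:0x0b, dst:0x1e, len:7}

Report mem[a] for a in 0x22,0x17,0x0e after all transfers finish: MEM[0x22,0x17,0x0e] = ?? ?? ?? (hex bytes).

MEM[0x22,0x17,0x0e] = c8 59 e7

#0 dst[0x0c+4] := {0xd2,0x21,0xe7,0xc8}
#1 dst[0x24+8] := {0x8b,0xf8,0xdc,0xf3,0xc4,0x3c,0xd2,0x21}
#2 dst[0x22+7] := {0x3d,0xa3,0xcf,0x9f,0x6d,0x04,0x59}
#3 dst[0x10+6] := {0x3d,0xa3,0xcf,0x9f,0x6d,0x04}
#4 dst[0x22+8] := {0x45,0xfe,0x8b,0xf8,0xdc,0xf3,0xc4,0x3c}
#5 dst[0x1e+7] := {0x3c,0xd2,0x21,0xe7,0xc8,0x3d,0xa3}
query mem[0x22]=0xc8, mem[0x17]=0x59, mem[0x0e]=0xe7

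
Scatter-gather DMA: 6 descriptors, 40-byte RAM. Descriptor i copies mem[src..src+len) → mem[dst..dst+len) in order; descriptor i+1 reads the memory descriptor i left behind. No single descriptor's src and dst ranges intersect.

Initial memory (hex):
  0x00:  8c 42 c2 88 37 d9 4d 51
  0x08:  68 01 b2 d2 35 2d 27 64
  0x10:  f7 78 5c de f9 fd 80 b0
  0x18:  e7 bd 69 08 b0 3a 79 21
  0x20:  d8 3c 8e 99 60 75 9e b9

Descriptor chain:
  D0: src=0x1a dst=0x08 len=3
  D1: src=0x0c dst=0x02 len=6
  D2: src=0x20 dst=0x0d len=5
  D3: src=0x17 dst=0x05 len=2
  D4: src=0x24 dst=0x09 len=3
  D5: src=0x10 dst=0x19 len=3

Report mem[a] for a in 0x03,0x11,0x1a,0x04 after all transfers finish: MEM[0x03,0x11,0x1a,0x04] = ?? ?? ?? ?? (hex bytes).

MEM[0x03,0x11,0x1a,0x04] = 2d 60 60 27

  after D0: wrote 3B at 0x08 = 6908b0
  after D1: wrote 6B at 0x02 = 352d2764f778
  after D2: wrote 5B at 0x0d = d83c8e9960
  after D3: wrote 2B at 0x05 = b0e7
  after D4: wrote 3B at 0x09 = 60759e
  after D5: wrote 3B at 0x19 = 99605c
query mem[0x03]=0x2d, mem[0x11]=0x60, mem[0x1a]=0x60, mem[0x04]=0x27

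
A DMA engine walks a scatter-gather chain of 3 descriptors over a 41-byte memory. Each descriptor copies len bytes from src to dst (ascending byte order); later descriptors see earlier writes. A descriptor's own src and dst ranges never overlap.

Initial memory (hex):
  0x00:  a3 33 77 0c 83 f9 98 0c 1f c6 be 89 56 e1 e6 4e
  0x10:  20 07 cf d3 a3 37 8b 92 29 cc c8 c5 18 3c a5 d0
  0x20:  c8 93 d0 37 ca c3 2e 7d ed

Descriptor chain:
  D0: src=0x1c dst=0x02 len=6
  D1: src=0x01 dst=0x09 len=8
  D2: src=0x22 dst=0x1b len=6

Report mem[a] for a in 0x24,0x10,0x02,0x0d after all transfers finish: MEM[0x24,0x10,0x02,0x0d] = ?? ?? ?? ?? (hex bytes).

  after D0: wrote 6B at 0x02 = 183ca5d0c893
  after D1: wrote 8B at 0x09 = 33183ca5d0c8931f
  after D2: wrote 6B at 0x1b = d037cac32e7d
query mem[0x24]=0xca, mem[0x10]=0x1f, mem[0x02]=0x18, mem[0x0d]=0xd0

MEM[0x24,0x10,0x02,0x0d] = ca 1f 18 d0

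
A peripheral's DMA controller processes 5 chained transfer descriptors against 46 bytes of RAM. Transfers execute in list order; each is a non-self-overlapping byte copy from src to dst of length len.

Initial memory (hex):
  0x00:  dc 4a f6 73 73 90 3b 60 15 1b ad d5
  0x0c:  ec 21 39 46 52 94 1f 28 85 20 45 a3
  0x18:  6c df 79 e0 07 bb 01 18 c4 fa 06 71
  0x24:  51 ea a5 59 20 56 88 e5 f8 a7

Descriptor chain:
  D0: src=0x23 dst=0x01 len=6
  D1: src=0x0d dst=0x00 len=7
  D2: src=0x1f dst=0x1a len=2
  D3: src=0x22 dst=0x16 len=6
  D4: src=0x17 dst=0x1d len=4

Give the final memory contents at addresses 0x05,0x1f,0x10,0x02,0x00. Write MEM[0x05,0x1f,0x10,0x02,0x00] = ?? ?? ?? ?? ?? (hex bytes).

[0] 0x23->0x01 len=6 : 71 51 ea a5 59 20
[1] 0x0d->0x00 len=7 : 21 39 46 52 94 1f 28
[2] 0x1f->0x1a len=2 : 18 c4
[3] 0x22->0x16 len=6 : 06 71 51 ea a5 59
[4] 0x17->0x1d len=4 : 71 51 ea a5
query mem[0x05]=0x1f, mem[0x1f]=0xea, mem[0x10]=0x52, mem[0x02]=0x46, mem[0x00]=0x21

MEM[0x05,0x1f,0x10,0x02,0x00] = 1f ea 52 46 21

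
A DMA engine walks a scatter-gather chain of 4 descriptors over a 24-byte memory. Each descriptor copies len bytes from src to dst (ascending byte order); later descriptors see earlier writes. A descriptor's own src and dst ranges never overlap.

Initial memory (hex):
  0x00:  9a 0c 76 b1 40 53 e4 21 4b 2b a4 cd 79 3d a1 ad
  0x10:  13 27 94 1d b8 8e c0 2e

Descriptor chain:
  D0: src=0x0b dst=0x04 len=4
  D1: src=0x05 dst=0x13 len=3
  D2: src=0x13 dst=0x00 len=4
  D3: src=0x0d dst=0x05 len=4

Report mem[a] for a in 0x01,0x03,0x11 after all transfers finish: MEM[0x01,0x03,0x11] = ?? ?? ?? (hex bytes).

D0: mem[0x04..0x07] <- [cd 79 3d a1]
D1: mem[0x13..0x15] <- [79 3d a1]
D2: mem[0x00..0x03] <- [79 3d a1 c0]
D3: mem[0x05..0x08] <- [3d a1 ad 13]
query mem[0x01]=0x3d, mem[0x03]=0xc0, mem[0x11]=0x27

MEM[0x01,0x03,0x11] = 3d c0 27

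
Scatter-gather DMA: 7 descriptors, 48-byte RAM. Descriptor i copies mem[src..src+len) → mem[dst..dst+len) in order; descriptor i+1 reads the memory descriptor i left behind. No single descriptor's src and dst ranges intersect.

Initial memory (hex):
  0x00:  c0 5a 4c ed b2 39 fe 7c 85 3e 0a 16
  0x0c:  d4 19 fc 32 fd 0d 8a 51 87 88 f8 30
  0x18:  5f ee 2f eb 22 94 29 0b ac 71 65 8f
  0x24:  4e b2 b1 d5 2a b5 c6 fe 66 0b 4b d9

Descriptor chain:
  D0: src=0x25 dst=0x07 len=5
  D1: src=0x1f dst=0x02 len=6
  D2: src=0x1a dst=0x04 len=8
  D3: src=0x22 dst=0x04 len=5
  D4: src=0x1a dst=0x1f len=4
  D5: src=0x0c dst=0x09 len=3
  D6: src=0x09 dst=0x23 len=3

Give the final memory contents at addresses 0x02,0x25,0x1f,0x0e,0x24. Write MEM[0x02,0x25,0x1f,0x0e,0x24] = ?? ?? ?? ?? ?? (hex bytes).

  after D0: wrote 5B at 0x07 = b2b1d52ab5
  after D1: wrote 6B at 0x02 = 0bac71658f4e
  after D2: wrote 8B at 0x04 = 2feb2294290bac71
  after D3: wrote 5B at 0x04 = 658f4eb2b1
  after D4: wrote 4B at 0x1f = 2feb2294
  after D5: wrote 3B at 0x09 = d419fc
  after D6: wrote 3B at 0x23 = d419fc
query mem[0x02]=0x0b, mem[0x25]=0xfc, mem[0x1f]=0x2f, mem[0x0e]=0xfc, mem[0x24]=0x19

MEM[0x02,0x25,0x1f,0x0e,0x24] = 0b fc 2f fc 19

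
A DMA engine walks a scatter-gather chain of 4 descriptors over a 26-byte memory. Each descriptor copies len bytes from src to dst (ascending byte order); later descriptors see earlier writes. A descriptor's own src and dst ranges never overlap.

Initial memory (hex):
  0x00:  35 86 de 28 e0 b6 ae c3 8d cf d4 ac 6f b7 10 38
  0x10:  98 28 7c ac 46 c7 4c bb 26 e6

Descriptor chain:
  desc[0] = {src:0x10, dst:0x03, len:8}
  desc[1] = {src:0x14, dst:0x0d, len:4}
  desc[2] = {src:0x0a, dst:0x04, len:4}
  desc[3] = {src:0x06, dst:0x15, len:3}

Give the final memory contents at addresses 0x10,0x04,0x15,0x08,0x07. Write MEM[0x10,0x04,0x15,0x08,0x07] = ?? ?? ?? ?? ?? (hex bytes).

MEM[0x10,0x04,0x15,0x08,0x07] = bb bb 6f c7 46

[0] 0x10->0x03 len=8 : 98 28 7c ac 46 c7 4c bb
[1] 0x14->0x0d len=4 : 46 c7 4c bb
[2] 0x0a->0x04 len=4 : bb ac 6f 46
[3] 0x06->0x15 len=3 : 6f 46 c7
query mem[0x10]=0xbb, mem[0x04]=0xbb, mem[0x15]=0x6f, mem[0x08]=0xc7, mem[0x07]=0x46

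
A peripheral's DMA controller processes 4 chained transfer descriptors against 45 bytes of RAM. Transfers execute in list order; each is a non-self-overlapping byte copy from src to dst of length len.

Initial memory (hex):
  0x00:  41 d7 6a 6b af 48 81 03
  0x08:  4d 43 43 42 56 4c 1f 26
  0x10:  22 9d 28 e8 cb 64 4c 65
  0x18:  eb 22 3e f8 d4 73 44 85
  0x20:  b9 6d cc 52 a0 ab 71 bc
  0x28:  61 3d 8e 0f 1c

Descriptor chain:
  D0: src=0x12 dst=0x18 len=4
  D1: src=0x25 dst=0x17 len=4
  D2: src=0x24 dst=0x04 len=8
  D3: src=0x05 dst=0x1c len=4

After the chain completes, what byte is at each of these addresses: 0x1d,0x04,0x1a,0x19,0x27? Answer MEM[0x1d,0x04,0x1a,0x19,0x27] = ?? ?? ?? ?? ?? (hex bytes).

MEM[0x1d,0x04,0x1a,0x19,0x27] = 71 a0 61 bc bc

  after D0: wrote 4B at 0x18 = 28e8cb64
  after D1: wrote 4B at 0x17 = ab71bc61
  after D2: wrote 8B at 0x04 = a0ab71bc613d8e0f
  after D3: wrote 4B at 0x1c = ab71bc61
query mem[0x1d]=0x71, mem[0x04]=0xa0, mem[0x1a]=0x61, mem[0x19]=0xbc, mem[0x27]=0xbc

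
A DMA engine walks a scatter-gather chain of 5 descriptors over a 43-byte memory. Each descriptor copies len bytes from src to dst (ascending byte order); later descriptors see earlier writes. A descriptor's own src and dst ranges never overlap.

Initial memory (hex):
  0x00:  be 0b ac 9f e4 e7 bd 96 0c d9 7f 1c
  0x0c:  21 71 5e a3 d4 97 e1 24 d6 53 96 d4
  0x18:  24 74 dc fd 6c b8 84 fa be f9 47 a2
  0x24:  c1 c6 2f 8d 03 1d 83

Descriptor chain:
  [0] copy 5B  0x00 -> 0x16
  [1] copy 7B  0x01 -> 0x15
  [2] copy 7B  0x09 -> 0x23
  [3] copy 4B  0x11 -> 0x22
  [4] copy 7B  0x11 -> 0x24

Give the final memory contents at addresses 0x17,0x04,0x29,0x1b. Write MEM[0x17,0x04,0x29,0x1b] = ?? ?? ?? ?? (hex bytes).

MEM[0x17,0x04,0x29,0x1b] = 9f e4 ac 96

[0] 0x00->0x16 len=5 : be 0b ac 9f e4
[1] 0x01->0x15 len=7 : 0b ac 9f e4 e7 bd 96
[2] 0x09->0x23 len=7 : d9 7f 1c 21 71 5e a3
[3] 0x11->0x22 len=4 : 97 e1 24 d6
[4] 0x11->0x24 len=7 : 97 e1 24 d6 0b ac 9f
query mem[0x17]=0x9f, mem[0x04]=0xe4, mem[0x29]=0xac, mem[0x1b]=0x96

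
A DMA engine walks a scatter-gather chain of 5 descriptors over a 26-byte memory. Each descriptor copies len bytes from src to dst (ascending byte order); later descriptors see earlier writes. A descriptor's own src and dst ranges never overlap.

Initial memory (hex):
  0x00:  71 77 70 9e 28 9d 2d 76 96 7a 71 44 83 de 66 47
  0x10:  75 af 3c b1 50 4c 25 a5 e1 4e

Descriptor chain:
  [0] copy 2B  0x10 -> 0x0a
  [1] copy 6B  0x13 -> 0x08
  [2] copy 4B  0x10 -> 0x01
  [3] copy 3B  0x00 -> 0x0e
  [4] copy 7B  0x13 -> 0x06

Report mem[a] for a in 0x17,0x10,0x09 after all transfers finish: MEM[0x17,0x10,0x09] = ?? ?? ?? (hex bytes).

  after D0: wrote 2B at 0x0a = 75af
  after D1: wrote 6B at 0x08 = b1504c25a5e1
  after D2: wrote 4B at 0x01 = 75af3cb1
  after D3: wrote 3B at 0x0e = 7175af
  after D4: wrote 7B at 0x06 = b1504c25a5e14e
query mem[0x17]=0xa5, mem[0x10]=0xaf, mem[0x09]=0x25

MEM[0x17,0x10,0x09] = a5 af 25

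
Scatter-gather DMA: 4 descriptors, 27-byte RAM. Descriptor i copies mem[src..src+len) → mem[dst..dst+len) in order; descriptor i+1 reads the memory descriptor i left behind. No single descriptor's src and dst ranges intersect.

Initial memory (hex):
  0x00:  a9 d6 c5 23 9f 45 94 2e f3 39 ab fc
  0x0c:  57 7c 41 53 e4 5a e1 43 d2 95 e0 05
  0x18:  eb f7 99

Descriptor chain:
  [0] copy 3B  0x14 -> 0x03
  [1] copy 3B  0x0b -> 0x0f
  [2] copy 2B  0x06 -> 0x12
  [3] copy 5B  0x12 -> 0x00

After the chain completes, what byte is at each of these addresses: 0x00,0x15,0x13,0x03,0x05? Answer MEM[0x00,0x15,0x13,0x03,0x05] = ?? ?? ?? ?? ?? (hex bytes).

[0] 0x14->0x03 len=3 : d2 95 e0
[1] 0x0b->0x0f len=3 : fc 57 7c
[2] 0x06->0x12 len=2 : 94 2e
[3] 0x12->0x00 len=5 : 94 2e d2 95 e0
query mem[0x00]=0x94, mem[0x15]=0x95, mem[0x13]=0x2e, mem[0x03]=0x95, mem[0x05]=0xe0

MEM[0x00,0x15,0x13,0x03,0x05] = 94 95 2e 95 e0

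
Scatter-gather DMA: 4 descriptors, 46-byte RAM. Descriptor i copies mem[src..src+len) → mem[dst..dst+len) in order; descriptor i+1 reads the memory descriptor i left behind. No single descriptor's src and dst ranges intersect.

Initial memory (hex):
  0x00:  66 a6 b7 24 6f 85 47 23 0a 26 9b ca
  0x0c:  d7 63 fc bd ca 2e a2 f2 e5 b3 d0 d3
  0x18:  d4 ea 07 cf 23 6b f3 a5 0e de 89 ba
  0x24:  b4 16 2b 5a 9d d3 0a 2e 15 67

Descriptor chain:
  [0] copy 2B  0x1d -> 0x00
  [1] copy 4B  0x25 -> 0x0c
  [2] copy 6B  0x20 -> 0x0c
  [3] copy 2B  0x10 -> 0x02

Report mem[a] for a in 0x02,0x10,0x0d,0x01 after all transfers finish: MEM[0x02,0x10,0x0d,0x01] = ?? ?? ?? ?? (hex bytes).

D0: mem[0x00..0x01] <- [6b f3]
D1: mem[0x0c..0x0f] <- [16 2b 5a 9d]
D2: mem[0x0c..0x11] <- [0e de 89 ba b4 16]
D3: mem[0x02..0x03] <- [b4 16]
query mem[0x02]=0xb4, mem[0x10]=0xb4, mem[0x0d]=0xde, mem[0x01]=0xf3

MEM[0x02,0x10,0x0d,0x01] = b4 b4 de f3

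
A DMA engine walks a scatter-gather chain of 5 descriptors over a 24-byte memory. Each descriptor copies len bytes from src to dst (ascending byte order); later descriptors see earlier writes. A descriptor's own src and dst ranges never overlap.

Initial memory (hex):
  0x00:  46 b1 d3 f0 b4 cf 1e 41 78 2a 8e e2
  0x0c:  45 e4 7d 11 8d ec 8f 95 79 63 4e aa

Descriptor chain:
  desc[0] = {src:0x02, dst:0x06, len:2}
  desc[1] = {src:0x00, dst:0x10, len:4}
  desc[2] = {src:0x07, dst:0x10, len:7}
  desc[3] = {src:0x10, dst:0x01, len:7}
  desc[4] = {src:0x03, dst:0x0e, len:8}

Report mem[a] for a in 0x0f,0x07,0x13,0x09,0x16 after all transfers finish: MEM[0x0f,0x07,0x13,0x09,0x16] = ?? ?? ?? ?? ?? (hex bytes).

MEM[0x0f,0x07,0x13,0x09,0x16] = 8e e4 78 2a e4

[0] 0x02->0x06 len=2 : d3 f0
[1] 0x00->0x10 len=4 : 46 b1 d3 f0
[2] 0x07->0x10 len=7 : f0 78 2a 8e e2 45 e4
[3] 0x10->0x01 len=7 : f0 78 2a 8e e2 45 e4
[4] 0x03->0x0e len=8 : 2a 8e e2 45 e4 78 2a 8e
query mem[0x0f]=0x8e, mem[0x07]=0xe4, mem[0x13]=0x78, mem[0x09]=0x2a, mem[0x16]=0xe4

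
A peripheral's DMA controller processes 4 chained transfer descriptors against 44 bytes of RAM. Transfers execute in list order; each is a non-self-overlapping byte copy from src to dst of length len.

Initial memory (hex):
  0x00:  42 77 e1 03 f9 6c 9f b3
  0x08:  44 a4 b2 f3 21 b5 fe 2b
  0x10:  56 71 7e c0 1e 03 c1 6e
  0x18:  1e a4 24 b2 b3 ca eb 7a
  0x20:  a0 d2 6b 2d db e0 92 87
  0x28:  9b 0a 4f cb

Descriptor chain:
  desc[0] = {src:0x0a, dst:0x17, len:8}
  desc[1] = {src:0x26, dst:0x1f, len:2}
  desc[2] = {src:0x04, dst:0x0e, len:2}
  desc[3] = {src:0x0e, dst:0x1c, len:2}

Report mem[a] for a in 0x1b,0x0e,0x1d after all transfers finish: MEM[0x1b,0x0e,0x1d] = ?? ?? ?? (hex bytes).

MEM[0x1b,0x0e,0x1d] = fe f9 6c

  after D0: wrote 8B at 0x17 = b2f321b5fe2b5671
  after D1: wrote 2B at 0x1f = 9287
  after D2: wrote 2B at 0x0e = f96c
  after D3: wrote 2B at 0x1c = f96c
query mem[0x1b]=0xfe, mem[0x0e]=0xf9, mem[0x1d]=0x6c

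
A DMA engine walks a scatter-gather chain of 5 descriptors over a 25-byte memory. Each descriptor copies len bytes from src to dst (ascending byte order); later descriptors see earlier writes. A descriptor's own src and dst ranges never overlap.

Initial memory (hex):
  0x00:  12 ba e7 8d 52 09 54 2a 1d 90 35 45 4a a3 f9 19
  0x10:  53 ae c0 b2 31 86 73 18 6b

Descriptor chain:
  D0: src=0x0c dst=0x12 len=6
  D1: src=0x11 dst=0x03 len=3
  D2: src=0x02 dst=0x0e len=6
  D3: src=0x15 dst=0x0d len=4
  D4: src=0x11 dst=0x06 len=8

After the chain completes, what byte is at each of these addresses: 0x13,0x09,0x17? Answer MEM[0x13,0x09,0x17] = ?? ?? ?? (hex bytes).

MEM[0x13,0x09,0x17] = 2a f9 ae

#0 dst[0x12+6] := {0x4a,0xa3,0xf9,0x19,0x53,0xae}
#1 dst[0x03+3] := {0xae,0x4a,0xa3}
#2 dst[0x0e+6] := {0xe7,0xae,0x4a,0xa3,0x54,0x2a}
#3 dst[0x0d+4] := {0x19,0x53,0xae,0x6b}
#4 dst[0x06+8] := {0xa3,0x54,0x2a,0xf9,0x19,0x53,0xae,0x6b}
query mem[0x13]=0x2a, mem[0x09]=0xf9, mem[0x17]=0xae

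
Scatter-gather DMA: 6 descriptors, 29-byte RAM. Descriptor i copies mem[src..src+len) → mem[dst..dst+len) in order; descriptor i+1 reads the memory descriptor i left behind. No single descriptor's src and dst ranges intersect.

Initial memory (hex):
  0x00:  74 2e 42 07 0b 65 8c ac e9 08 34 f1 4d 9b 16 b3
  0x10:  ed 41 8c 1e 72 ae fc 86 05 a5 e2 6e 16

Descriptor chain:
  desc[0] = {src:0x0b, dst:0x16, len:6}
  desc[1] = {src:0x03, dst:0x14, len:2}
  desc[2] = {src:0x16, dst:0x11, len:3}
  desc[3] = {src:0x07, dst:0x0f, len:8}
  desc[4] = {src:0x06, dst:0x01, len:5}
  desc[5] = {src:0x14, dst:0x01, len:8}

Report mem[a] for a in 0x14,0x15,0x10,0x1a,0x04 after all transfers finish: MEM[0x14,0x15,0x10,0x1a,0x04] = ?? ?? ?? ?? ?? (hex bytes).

D0: mem[0x16..0x1b] <- [f1 4d 9b 16 b3 ed]
D1: mem[0x14..0x15] <- [07 0b]
D2: mem[0x11..0x13] <- [f1 4d 9b]
D3: mem[0x0f..0x16] <- [ac e9 08 34 f1 4d 9b 16]
D4: mem[0x01..0x05] <- [8c ac e9 08 34]
D5: mem[0x01..0x08] <- [4d 9b 16 4d 9b 16 b3 ed]
query mem[0x14]=0x4d, mem[0x15]=0x9b, mem[0x10]=0xe9, mem[0x1a]=0xb3, mem[0x04]=0x4d

MEM[0x14,0x15,0x10,0x1a,0x04] = 4d 9b e9 b3 4d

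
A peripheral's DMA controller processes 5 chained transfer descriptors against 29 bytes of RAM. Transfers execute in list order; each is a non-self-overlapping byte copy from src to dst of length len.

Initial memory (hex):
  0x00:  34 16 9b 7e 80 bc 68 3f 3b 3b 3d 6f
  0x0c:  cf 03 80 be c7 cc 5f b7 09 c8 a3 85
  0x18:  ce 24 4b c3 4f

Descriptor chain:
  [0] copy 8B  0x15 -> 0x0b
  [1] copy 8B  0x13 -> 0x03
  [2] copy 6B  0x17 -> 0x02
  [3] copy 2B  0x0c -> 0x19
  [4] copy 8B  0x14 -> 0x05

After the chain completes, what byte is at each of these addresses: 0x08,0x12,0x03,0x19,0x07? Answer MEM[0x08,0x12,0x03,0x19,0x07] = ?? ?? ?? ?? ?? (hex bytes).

  after D0: wrote 8B at 0x0b = c8a385ce244bc34f
  after D1: wrote 8B at 0x03 = b709c8a385ce244b
  after D2: wrote 6B at 0x02 = 85ce244bc34f
  after D3: wrote 2B at 0x19 = a385
  after D4: wrote 8B at 0x05 = 09c8a385cea385c3
query mem[0x08]=0x85, mem[0x12]=0x4f, mem[0x03]=0xce, mem[0x19]=0xa3, mem[0x07]=0xa3

MEM[0x08,0x12,0x03,0x19,0x07] = 85 4f ce a3 a3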